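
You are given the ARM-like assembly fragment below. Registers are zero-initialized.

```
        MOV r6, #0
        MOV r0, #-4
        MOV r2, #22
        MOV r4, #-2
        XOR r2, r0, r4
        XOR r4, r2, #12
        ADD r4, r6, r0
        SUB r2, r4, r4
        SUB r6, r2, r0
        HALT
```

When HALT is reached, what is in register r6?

4

after MOV r6, #0: r6=0
after MOV r0, #-4: r0=-4
after MOV r2, #22: r2=22
after MOV r4, #-2: r4=-2
after XOR r2, r0, r4: r2=(-4)^(-2)=2
after XOR r4, r2, #12: r4=2^12=14
after ADD r4, r6, r0: r4=0+(-4)=-4
after SUB r2, r4, r4: r2=(-4)-(-4)=0
after SUB r6, r2, r0: r6=0-(-4)=4
halt.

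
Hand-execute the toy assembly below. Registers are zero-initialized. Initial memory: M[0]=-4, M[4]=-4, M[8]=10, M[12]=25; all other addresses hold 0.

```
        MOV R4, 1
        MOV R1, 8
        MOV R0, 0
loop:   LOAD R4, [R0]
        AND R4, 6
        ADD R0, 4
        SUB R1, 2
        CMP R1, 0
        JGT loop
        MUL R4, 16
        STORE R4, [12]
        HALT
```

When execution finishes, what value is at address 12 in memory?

0

MOV R4, 1 → R4=1
MOV R1, 8 → R1=8
MOV R0, 0 → R0=0
LOAD R4, [R0] → R4=M[0]=-4
AND R4, 6 → R4=(-4)&6=4
ADD R0, 4 → R0=0+4=4
SUB R1, 2 → R1=8-2=6
CMP R1, 0  (cmp 6,0)
JGT loop: taken
LOAD R4, [R0] → R4=M[4]=-4
AND R4, 6 → R4=(-4)&6=4
ADD R0, 4 → R0=4+4=8
SUB R1, 2 → R1=6-2=4
CMP R1, 0  (cmp 4,0)
JGT loop: taken
LOAD R4, [R0] → R4=M[8]=10
AND R4, 6 → R4=10&6=2
ADD R0, 4 → R0=8+4=12
SUB R1, 2 → R1=4-2=2
CMP R1, 0  (cmp 2,0)
JGT loop: taken
LOAD R4, [R0] → R4=M[12]=25
AND R4, 6 → R4=25&6=0
ADD R0, 4 → R0=12+4=16
SUB R1, 2 → R1=2-2=0
CMP R1, 0  (cmp 0,0)
JGT loop: not taken
MUL R4, 16 → R4=0*16=0
STORE R4, [12] → M[12]=0
halt.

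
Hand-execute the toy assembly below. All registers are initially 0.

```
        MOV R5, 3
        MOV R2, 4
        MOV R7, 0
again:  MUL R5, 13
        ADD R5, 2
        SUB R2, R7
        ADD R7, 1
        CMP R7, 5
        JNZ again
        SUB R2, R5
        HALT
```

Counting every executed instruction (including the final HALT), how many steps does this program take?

MOV R5, 3 → R5=3
MOV R2, 4 → R2=4
MOV R7, 0 → R7=0
MUL R5, 13 → R5=3*13=39
ADD R5, 2 → R5=39+2=41
SUB R2, R7 → R2=4-0=4
ADD R7, 1 → R7=0+1=1
CMP R7, 5  (cmp 1,5)
JNZ again: taken
MUL R5, 13 → R5=41*13=533
ADD R5, 2 → R5=533+2=535
SUB R2, R7 → R2=4-1=3
ADD R7, 1 → R7=1+1=2
CMP R7, 5  (cmp 2,5)
JNZ again: taken
MUL R5, 13 → R5=535*13=6955
ADD R5, 2 → R5=6955+2=6957
SUB R2, R7 → R2=3-2=1
ADD R7, 1 → R7=2+1=3
CMP R7, 5  (cmp 3,5)
JNZ again: taken
MUL R5, 13 → R5=6957*13=90441
ADD R5, 2 → R5=90441+2=90443
SUB R2, R7 → R2=1-3=-2
ADD R7, 1 → R7=3+1=4
CMP R7, 5  (cmp 4,5)
JNZ again: taken
MUL R5, 13 → R5=90443*13=1175759
ADD R5, 2 → R5=1175759+2=1175761
SUB R2, R7 → R2=(-2)-4=-6
ADD R7, 1 → R7=4+1=5
CMP R7, 5  (cmp 5,5)
JNZ again: not taken
SUB R2, R5 → R2=(-6)-1175761=-1175767
halt.
Total executed instructions: 35.

35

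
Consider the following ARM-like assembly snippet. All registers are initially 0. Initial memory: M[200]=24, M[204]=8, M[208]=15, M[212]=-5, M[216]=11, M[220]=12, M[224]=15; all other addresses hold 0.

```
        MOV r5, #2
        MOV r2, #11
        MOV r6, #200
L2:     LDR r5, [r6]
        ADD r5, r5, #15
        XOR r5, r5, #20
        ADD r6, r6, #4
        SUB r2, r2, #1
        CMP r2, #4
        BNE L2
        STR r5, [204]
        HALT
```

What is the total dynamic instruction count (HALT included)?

r5=2
r2=11
r6=200
r5=M[200]=24
r5=24+15=39
r5=39^20=51
r6=200+4=204
r2=11-1=10
CMP r2, #4  (cmp 10,4)
BNE L2: taken
r5=M[204]=8
r5=8+15=23
r5=23^20=3
r6=204+4=208
r2=10-1=9
CMP r2, #4  (cmp 9,4)
BNE L2: taken
r5=M[208]=15
r5=15+15=30
r5=30^20=10
r6=208+4=212
r2=9-1=8
CMP r2, #4  (cmp 8,4)
BNE L2: taken
r5=M[212]=-5
r5=(-5)+15=10
r5=10^20=30
r6=212+4=216
r2=8-1=7
CMP r2, #4  (cmp 7,4)
BNE L2: taken
r5=M[216]=11
r5=11+15=26
r5=26^20=14
r6=216+4=220
r2=7-1=6
CMP r2, #4  (cmp 6,4)
BNE L2: taken
r5=M[220]=12
r5=12+15=27
r5=27^20=15
r6=220+4=224
r2=6-1=5
CMP r2, #4  (cmp 5,4)
BNE L2: taken
r5=M[224]=15
r5=15+15=30
r5=30^20=10
r6=224+4=228
r2=5-1=4
CMP r2, #4  (cmp 4,4)
BNE L2: not taken
STR r5, [204] → M[204]=10
halt.
Total executed instructions: 54.

54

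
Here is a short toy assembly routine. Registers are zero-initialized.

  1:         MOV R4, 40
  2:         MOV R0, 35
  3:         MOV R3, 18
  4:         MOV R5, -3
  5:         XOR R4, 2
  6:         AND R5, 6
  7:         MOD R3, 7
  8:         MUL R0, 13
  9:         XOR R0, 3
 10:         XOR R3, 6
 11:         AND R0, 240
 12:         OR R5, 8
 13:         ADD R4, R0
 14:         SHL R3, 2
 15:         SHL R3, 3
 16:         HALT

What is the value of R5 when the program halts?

12

MOV R4, 40 → R4=40
MOV R0, 35 → R0=35
MOV R3, 18 → R3=18
MOV R5, -3 → R5=-3
XOR R4, 2 → R4=40^2=42
AND R5, 6 → R5=(-3)&6=4
MOD R3, 7 → R3=18%7=4
MUL R0, 13 → R0=35*13=455
XOR R0, 3 → R0=455^3=452
XOR R3, 6 → R3=4^6=2
AND R0, 240 → R0=452&240=192
OR R5, 8 → R5=4|8=12
ADD R4, R0 → R4=42+192=234
SHL R3, 2 → R3=2<<2=8
SHL R3, 3 → R3=8<<3=64
halt.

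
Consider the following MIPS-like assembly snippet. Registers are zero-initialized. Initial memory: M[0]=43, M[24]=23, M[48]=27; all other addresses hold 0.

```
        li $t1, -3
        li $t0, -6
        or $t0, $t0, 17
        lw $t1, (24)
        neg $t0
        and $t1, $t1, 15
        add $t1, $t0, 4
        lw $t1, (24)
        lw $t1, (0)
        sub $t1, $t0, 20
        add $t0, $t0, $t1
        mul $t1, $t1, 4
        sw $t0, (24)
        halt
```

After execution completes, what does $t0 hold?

-10

after li $t1, -3: $t1=-3
after li $t0, -6: $t0=-6
after or $t0, $t0, 17: $t0=(-6)|17=-5
after lw $t1, (24): $t1=M[24]=23
after neg $t0: $t0=-(-5)=5
after and $t1, $t1, 15: $t1=23&15=7
after add $t1, $t0, 4: $t1=5+4=9
after lw $t1, (24): $t1=M[24]=23
after lw $t1, (0): $t1=M[0]=43
after sub $t1, $t0, 20: $t1=5-20=-15
after add $t0, $t0, $t1: $t0=5+(-15)=-10
after mul $t1, $t1, 4: $t1=(-15)*4=-60
sw $t0, (24) → M[24]=-10
halt.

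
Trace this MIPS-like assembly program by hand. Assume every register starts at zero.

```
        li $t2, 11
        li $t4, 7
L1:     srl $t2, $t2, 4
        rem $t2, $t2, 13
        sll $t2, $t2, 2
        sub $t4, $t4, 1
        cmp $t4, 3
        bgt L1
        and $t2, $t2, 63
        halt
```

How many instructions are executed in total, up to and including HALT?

after li $t2, 11: $t2=11
after li $t4, 7: $t4=7
after srl $t2, $t2, 4: $t2=11>>4=0
after rem $t2, $t2, 13: $t2=0%13=0
after sll $t2, $t2, 2: $t2=0<<2=0
after sub $t4, $t4, 1: $t4=7-1=6
cmp $t4, 3  (cmp 6,3)
bgt L1: taken
after srl $t2, $t2, 4: $t2=0>>4=0
after rem $t2, $t2, 13: $t2=0%13=0
after sll $t2, $t2, 2: $t2=0<<2=0
after sub $t4, $t4, 1: $t4=6-1=5
cmp $t4, 3  (cmp 5,3)
bgt L1: taken
after srl $t2, $t2, 4: $t2=0>>4=0
after rem $t2, $t2, 13: $t2=0%13=0
after sll $t2, $t2, 2: $t2=0<<2=0
after sub $t4, $t4, 1: $t4=5-1=4
cmp $t4, 3  (cmp 4,3)
bgt L1: taken
after srl $t2, $t2, 4: $t2=0>>4=0
after rem $t2, $t2, 13: $t2=0%13=0
after sll $t2, $t2, 2: $t2=0<<2=0
after sub $t4, $t4, 1: $t4=4-1=3
cmp $t4, 3  (cmp 3,3)
bgt L1: not taken
after and $t2, $t2, 63: $t2=0&63=0
halt.
Total executed instructions: 28.

28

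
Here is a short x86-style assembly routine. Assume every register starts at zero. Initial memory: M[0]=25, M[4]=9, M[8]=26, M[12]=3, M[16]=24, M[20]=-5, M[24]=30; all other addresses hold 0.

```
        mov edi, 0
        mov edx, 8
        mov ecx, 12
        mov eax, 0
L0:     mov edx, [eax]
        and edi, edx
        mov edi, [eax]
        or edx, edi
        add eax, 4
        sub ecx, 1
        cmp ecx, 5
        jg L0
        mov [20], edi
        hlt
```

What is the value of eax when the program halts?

mov edi, 0 → edi=0
mov edx, 8 → edx=8
mov ecx, 12 → ecx=12
mov eax, 0 → eax=0
mov edx, [eax] → edx=M[0]=25
and edi, edx → edi=0&25=0
mov edi, [eax] → edi=M[0]=25
or edx, edi → edx=25|25=25
add eax, 4 → eax=0+4=4
sub ecx, 1 → ecx=12-1=11
cmp ecx, 5  (cmp 11,5)
jg L0: taken
mov edx, [eax] → edx=M[4]=9
and edi, edx → edi=25&9=9
mov edi, [eax] → edi=M[4]=9
or edx, edi → edx=9|9=9
add eax, 4 → eax=4+4=8
sub ecx, 1 → ecx=11-1=10
cmp ecx, 5  (cmp 10,5)
jg L0: taken
mov edx, [eax] → edx=M[8]=26
and edi, edx → edi=9&26=8
mov edi, [eax] → edi=M[8]=26
or edx, edi → edx=26|26=26
add eax, 4 → eax=8+4=12
sub ecx, 1 → ecx=10-1=9
cmp ecx, 5  (cmp 9,5)
jg L0: taken
mov edx, [eax] → edx=M[12]=3
and edi, edx → edi=26&3=2
mov edi, [eax] → edi=M[12]=3
or edx, edi → edx=3|3=3
add eax, 4 → eax=12+4=16
sub ecx, 1 → ecx=9-1=8
cmp ecx, 5  (cmp 8,5)
jg L0: taken
mov edx, [eax] → edx=M[16]=24
and edi, edx → edi=3&24=0
mov edi, [eax] → edi=M[16]=24
or edx, edi → edx=24|24=24
add eax, 4 → eax=16+4=20
sub ecx, 1 → ecx=8-1=7
cmp ecx, 5  (cmp 7,5)
jg L0: taken
mov edx, [eax] → edx=M[20]=-5
and edi, edx → edi=24&(-5)=24
mov edi, [eax] → edi=M[20]=-5
or edx, edi → edx=(-5)|(-5)=-5
add eax, 4 → eax=20+4=24
sub ecx, 1 → ecx=7-1=6
cmp ecx, 5  (cmp 6,5)
jg L0: taken
mov edx, [eax] → edx=M[24]=30
and edi, edx → edi=(-5)&30=26
mov edi, [eax] → edi=M[24]=30
or edx, edi → edx=30|30=30
add eax, 4 → eax=24+4=28
sub ecx, 1 → ecx=6-1=5
cmp ecx, 5  (cmp 5,5)
jg L0: not taken
mov [20], edi → M[20]=30
halt.

28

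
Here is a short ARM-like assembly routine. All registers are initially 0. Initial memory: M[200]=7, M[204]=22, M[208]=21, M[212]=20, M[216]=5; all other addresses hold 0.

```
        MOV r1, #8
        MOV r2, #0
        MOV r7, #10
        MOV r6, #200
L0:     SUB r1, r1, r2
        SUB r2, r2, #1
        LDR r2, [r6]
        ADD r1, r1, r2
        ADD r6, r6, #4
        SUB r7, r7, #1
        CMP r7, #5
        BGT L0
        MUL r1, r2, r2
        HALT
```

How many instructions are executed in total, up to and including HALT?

after MOV r1, #8: r1=8
after MOV r2, #0: r2=0
after MOV r7, #10: r7=10
after MOV r6, #200: r6=200
after SUB r1, r1, r2: r1=8-0=8
after SUB r2, r2, #1: r2=0-1=-1
after LDR r2, [r6]: r2=M[200]=7
after ADD r1, r1, r2: r1=8+7=15
after ADD r6, r6, #4: r6=200+4=204
after SUB r7, r7, #1: r7=10-1=9
CMP r7, #5  (cmp 9,5)
BGT L0: taken
after SUB r1, r1, r2: r1=15-7=8
after SUB r2, r2, #1: r2=7-1=6
after LDR r2, [r6]: r2=M[204]=22
after ADD r1, r1, r2: r1=8+22=30
after ADD r6, r6, #4: r6=204+4=208
after SUB r7, r7, #1: r7=9-1=8
CMP r7, #5  (cmp 8,5)
BGT L0: taken
after SUB r1, r1, r2: r1=30-22=8
after SUB r2, r2, #1: r2=22-1=21
after LDR r2, [r6]: r2=M[208]=21
after ADD r1, r1, r2: r1=8+21=29
after ADD r6, r6, #4: r6=208+4=212
after SUB r7, r7, #1: r7=8-1=7
CMP r7, #5  (cmp 7,5)
BGT L0: taken
after SUB r1, r1, r2: r1=29-21=8
after SUB r2, r2, #1: r2=21-1=20
after LDR r2, [r6]: r2=M[212]=20
after ADD r1, r1, r2: r1=8+20=28
after ADD r6, r6, #4: r6=212+4=216
after SUB r7, r7, #1: r7=7-1=6
CMP r7, #5  (cmp 6,5)
BGT L0: taken
after SUB r1, r1, r2: r1=28-20=8
after SUB r2, r2, #1: r2=20-1=19
after LDR r2, [r6]: r2=M[216]=5
after ADD r1, r1, r2: r1=8+5=13
after ADD r6, r6, #4: r6=216+4=220
after SUB r7, r7, #1: r7=6-1=5
CMP r7, #5  (cmp 5,5)
BGT L0: not taken
after MUL r1, r2, r2: r1=5*5=25
halt.
Total executed instructions: 46.

46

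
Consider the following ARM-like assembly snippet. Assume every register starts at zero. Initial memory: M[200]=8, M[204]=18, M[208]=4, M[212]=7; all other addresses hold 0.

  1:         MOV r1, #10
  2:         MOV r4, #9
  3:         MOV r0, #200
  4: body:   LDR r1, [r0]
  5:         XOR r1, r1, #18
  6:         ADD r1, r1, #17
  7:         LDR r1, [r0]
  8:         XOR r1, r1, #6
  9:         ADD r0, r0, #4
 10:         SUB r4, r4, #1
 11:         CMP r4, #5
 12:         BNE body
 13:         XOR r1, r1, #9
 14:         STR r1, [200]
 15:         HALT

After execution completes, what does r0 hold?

216

after MOV r1, #10: r1=10
after MOV r4, #9: r4=9
after MOV r0, #200: r0=200
after LDR r1, [r0]: r1=M[200]=8
after XOR r1, r1, #18: r1=8^18=26
after ADD r1, r1, #17: r1=26+17=43
after LDR r1, [r0]: r1=M[200]=8
after XOR r1, r1, #6: r1=8^6=14
after ADD r0, r0, #4: r0=200+4=204
after SUB r4, r4, #1: r4=9-1=8
CMP r4, #5  (cmp 8,5)
BNE body: taken
after LDR r1, [r0]: r1=M[204]=18
after XOR r1, r1, #18: r1=18^18=0
after ADD r1, r1, #17: r1=0+17=17
after LDR r1, [r0]: r1=M[204]=18
after XOR r1, r1, #6: r1=18^6=20
after ADD r0, r0, #4: r0=204+4=208
after SUB r4, r4, #1: r4=8-1=7
CMP r4, #5  (cmp 7,5)
BNE body: taken
after LDR r1, [r0]: r1=M[208]=4
after XOR r1, r1, #18: r1=4^18=22
after ADD r1, r1, #17: r1=22+17=39
after LDR r1, [r0]: r1=M[208]=4
after XOR r1, r1, #6: r1=4^6=2
after ADD r0, r0, #4: r0=208+4=212
after SUB r4, r4, #1: r4=7-1=6
CMP r4, #5  (cmp 6,5)
BNE body: taken
after LDR r1, [r0]: r1=M[212]=7
after XOR r1, r1, #18: r1=7^18=21
after ADD r1, r1, #17: r1=21+17=38
after LDR r1, [r0]: r1=M[212]=7
after XOR r1, r1, #6: r1=7^6=1
after ADD r0, r0, #4: r0=212+4=216
after SUB r4, r4, #1: r4=6-1=5
CMP r4, #5  (cmp 5,5)
BNE body: not taken
after XOR r1, r1, #9: r1=1^9=8
STR r1, [200] → M[200]=8
halt.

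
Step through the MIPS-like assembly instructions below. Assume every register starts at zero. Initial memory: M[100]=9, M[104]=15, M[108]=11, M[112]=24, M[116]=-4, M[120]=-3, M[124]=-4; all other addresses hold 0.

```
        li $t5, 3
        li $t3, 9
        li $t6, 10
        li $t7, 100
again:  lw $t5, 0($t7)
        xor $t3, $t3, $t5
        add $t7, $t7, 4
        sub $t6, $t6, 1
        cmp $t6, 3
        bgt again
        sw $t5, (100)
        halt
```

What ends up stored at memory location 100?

$t5=3
$t3=9
$t6=10
$t7=100
$t5=M[100]=9
$t3=9^9=0
$t7=100+4=104
$t6=10-1=9
cmp $t6, 3  (cmp 9,3)
bgt again: taken
$t5=M[104]=15
$t3=0^15=15
$t7=104+4=108
$t6=9-1=8
cmp $t6, 3  (cmp 8,3)
bgt again: taken
$t5=M[108]=11
$t3=15^11=4
$t7=108+4=112
$t6=8-1=7
cmp $t6, 3  (cmp 7,3)
bgt again: taken
$t5=M[112]=24
$t3=4^24=28
$t7=112+4=116
$t6=7-1=6
cmp $t6, 3  (cmp 6,3)
bgt again: taken
$t5=M[116]=-4
$t3=28^(-4)=-32
$t7=116+4=120
$t6=6-1=5
cmp $t6, 3  (cmp 5,3)
bgt again: taken
$t5=M[120]=-3
$t3=(-32)^(-3)=29
$t7=120+4=124
$t6=5-1=4
cmp $t6, 3  (cmp 4,3)
bgt again: taken
$t5=M[124]=-4
$t3=29^(-4)=-31
$t7=124+4=128
$t6=4-1=3
cmp $t6, 3  (cmp 3,3)
bgt again: not taken
sw $t5, (100) → M[100]=-4
halt.

-4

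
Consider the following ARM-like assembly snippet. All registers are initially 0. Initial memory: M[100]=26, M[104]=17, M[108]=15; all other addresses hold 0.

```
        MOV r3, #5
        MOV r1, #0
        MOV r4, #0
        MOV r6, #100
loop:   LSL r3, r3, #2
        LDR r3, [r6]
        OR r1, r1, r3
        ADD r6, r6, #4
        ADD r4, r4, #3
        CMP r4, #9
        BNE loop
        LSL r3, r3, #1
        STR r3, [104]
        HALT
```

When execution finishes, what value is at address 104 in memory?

30

r3=5
r1=0
r4=0
r6=100
r3=5<<2=20
r3=M[100]=26
r1=0|26=26
r6=100+4=104
r4=0+3=3
CMP r4, #9  (cmp 3,9)
BNE loop: taken
r3=26<<2=104
r3=M[104]=17
r1=26|17=27
r6=104+4=108
r4=3+3=6
CMP r4, #9  (cmp 6,9)
BNE loop: taken
r3=17<<2=68
r3=M[108]=15
r1=27|15=31
r6=108+4=112
r4=6+3=9
CMP r4, #9  (cmp 9,9)
BNE loop: not taken
r3=15<<1=30
STR r3, [104] → M[104]=30
halt.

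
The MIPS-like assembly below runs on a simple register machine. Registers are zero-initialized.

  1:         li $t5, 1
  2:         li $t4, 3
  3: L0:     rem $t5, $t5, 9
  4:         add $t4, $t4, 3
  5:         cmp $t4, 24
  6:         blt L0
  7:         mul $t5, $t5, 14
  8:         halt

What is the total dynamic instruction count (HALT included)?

li $t5, 1 → $t5=1
li $t4, 3 → $t4=3
rem $t5, $t5, 9 → $t5=1%9=1
add $t4, $t4, 3 → $t4=3+3=6
cmp $t4, 24  (cmp 6,24)
blt L0: taken
rem $t5, $t5, 9 → $t5=1%9=1
add $t4, $t4, 3 → $t4=6+3=9
cmp $t4, 24  (cmp 9,24)
blt L0: taken
rem $t5, $t5, 9 → $t5=1%9=1
add $t4, $t4, 3 → $t4=9+3=12
cmp $t4, 24  (cmp 12,24)
blt L0: taken
rem $t5, $t5, 9 → $t5=1%9=1
add $t4, $t4, 3 → $t4=12+3=15
cmp $t4, 24  (cmp 15,24)
blt L0: taken
rem $t5, $t5, 9 → $t5=1%9=1
add $t4, $t4, 3 → $t4=15+3=18
cmp $t4, 24  (cmp 18,24)
blt L0: taken
rem $t5, $t5, 9 → $t5=1%9=1
add $t4, $t4, 3 → $t4=18+3=21
cmp $t4, 24  (cmp 21,24)
blt L0: taken
rem $t5, $t5, 9 → $t5=1%9=1
add $t4, $t4, 3 → $t4=21+3=24
cmp $t4, 24  (cmp 24,24)
blt L0: not taken
mul $t5, $t5, 14 → $t5=1*14=14
halt.
Total executed instructions: 32.

32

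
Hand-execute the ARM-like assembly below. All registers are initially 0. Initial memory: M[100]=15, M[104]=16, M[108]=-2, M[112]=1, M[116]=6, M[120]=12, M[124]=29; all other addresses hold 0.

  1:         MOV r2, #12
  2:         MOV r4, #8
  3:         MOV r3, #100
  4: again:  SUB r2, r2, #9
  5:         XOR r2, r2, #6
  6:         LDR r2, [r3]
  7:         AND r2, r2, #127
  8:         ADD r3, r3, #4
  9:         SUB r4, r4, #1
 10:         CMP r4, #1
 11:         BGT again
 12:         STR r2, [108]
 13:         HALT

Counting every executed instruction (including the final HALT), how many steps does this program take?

MOV r2, #12 → r2=12
MOV r4, #8 → r4=8
MOV r3, #100 → r3=100
SUB r2, r2, #9 → r2=12-9=3
XOR r2, r2, #6 → r2=3^6=5
LDR r2, [r3] → r2=M[100]=15
AND r2, r2, #127 → r2=15&127=15
ADD r3, r3, #4 → r3=100+4=104
SUB r4, r4, #1 → r4=8-1=7
CMP r4, #1  (cmp 7,1)
BGT again: taken
SUB r2, r2, #9 → r2=15-9=6
XOR r2, r2, #6 → r2=6^6=0
LDR r2, [r3] → r2=M[104]=16
AND r2, r2, #127 → r2=16&127=16
ADD r3, r3, #4 → r3=104+4=108
SUB r4, r4, #1 → r4=7-1=6
CMP r4, #1  (cmp 6,1)
BGT again: taken
SUB r2, r2, #9 → r2=16-9=7
XOR r2, r2, #6 → r2=7^6=1
LDR r2, [r3] → r2=M[108]=-2
AND r2, r2, #127 → r2=(-2)&127=126
ADD r3, r3, #4 → r3=108+4=112
SUB r4, r4, #1 → r4=6-1=5
CMP r4, #1  (cmp 5,1)
BGT again: taken
SUB r2, r2, #9 → r2=126-9=117
XOR r2, r2, #6 → r2=117^6=115
LDR r2, [r3] → r2=M[112]=1
AND r2, r2, #127 → r2=1&127=1
ADD r3, r3, #4 → r3=112+4=116
SUB r4, r4, #1 → r4=5-1=4
CMP r4, #1  (cmp 4,1)
BGT again: taken
SUB r2, r2, #9 → r2=1-9=-8
XOR r2, r2, #6 → r2=(-8)^6=-2
LDR r2, [r3] → r2=M[116]=6
AND r2, r2, #127 → r2=6&127=6
ADD r3, r3, #4 → r3=116+4=120
SUB r4, r4, #1 → r4=4-1=3
CMP r4, #1  (cmp 3,1)
BGT again: taken
SUB r2, r2, #9 → r2=6-9=-3
XOR r2, r2, #6 → r2=(-3)^6=-5
LDR r2, [r3] → r2=M[120]=12
AND r2, r2, #127 → r2=12&127=12
ADD r3, r3, #4 → r3=120+4=124
SUB r4, r4, #1 → r4=3-1=2
CMP r4, #1  (cmp 2,1)
BGT again: taken
SUB r2, r2, #9 → r2=12-9=3
XOR r2, r2, #6 → r2=3^6=5
LDR r2, [r3] → r2=M[124]=29
AND r2, r2, #127 → r2=29&127=29
ADD r3, r3, #4 → r3=124+4=128
SUB r4, r4, #1 → r4=2-1=1
CMP r4, #1  (cmp 1,1)
BGT again: not taken
STR r2, [108] → M[108]=29
halt.
Total executed instructions: 61.

61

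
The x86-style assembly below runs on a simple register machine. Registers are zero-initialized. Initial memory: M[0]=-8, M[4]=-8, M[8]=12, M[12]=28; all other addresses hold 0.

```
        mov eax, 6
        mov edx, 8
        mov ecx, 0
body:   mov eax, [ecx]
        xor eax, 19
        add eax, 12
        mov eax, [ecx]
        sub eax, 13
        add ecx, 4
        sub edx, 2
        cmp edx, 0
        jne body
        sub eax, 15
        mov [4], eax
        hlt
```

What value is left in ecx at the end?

mov eax, 6 → eax=6
mov edx, 8 → edx=8
mov ecx, 0 → ecx=0
mov eax, [ecx] → eax=M[0]=-8
xor eax, 19 → eax=(-8)^19=-21
add eax, 12 → eax=(-21)+12=-9
mov eax, [ecx] → eax=M[0]=-8
sub eax, 13 → eax=(-8)-13=-21
add ecx, 4 → ecx=0+4=4
sub edx, 2 → edx=8-2=6
cmp edx, 0  (cmp 6,0)
jne body: taken
mov eax, [ecx] → eax=M[4]=-8
xor eax, 19 → eax=(-8)^19=-21
add eax, 12 → eax=(-21)+12=-9
mov eax, [ecx] → eax=M[4]=-8
sub eax, 13 → eax=(-8)-13=-21
add ecx, 4 → ecx=4+4=8
sub edx, 2 → edx=6-2=4
cmp edx, 0  (cmp 4,0)
jne body: taken
mov eax, [ecx] → eax=M[8]=12
xor eax, 19 → eax=12^19=31
add eax, 12 → eax=31+12=43
mov eax, [ecx] → eax=M[8]=12
sub eax, 13 → eax=12-13=-1
add ecx, 4 → ecx=8+4=12
sub edx, 2 → edx=4-2=2
cmp edx, 0  (cmp 2,0)
jne body: taken
mov eax, [ecx] → eax=M[12]=28
xor eax, 19 → eax=28^19=15
add eax, 12 → eax=15+12=27
mov eax, [ecx] → eax=M[12]=28
sub eax, 13 → eax=28-13=15
add ecx, 4 → ecx=12+4=16
sub edx, 2 → edx=2-2=0
cmp edx, 0  (cmp 0,0)
jne body: not taken
sub eax, 15 → eax=15-15=0
mov [4], eax → M[4]=0
halt.

16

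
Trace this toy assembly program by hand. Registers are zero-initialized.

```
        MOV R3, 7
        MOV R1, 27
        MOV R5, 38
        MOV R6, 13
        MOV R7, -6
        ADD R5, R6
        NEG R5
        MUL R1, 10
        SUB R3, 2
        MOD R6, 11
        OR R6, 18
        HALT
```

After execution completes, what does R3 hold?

5

R3=7
R1=27
R5=38
R6=13
R7=-6
R5=38+13=51
R5=-(51)=-51
R1=27*10=270
R3=7-2=5
R6=13%11=2
R6=2|18=18
halt.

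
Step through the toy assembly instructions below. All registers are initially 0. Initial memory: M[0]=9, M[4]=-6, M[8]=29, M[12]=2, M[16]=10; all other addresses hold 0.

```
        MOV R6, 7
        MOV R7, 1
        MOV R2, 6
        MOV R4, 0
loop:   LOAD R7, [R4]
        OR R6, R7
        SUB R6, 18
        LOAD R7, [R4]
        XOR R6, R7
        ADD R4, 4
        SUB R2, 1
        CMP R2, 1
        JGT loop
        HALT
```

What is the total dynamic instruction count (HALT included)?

MOV R6, 7 → R6=7
MOV R7, 1 → R7=1
MOV R2, 6 → R2=6
MOV R4, 0 → R4=0
LOAD R7, [R4] → R7=M[0]=9
OR R6, R7 → R6=7|9=15
SUB R6, 18 → R6=15-18=-3
LOAD R7, [R4] → R7=M[0]=9
XOR R6, R7 → R6=(-3)^9=-12
ADD R4, 4 → R4=0+4=4
SUB R2, 1 → R2=6-1=5
CMP R2, 1  (cmp 5,1)
JGT loop: taken
LOAD R7, [R4] → R7=M[4]=-6
OR R6, R7 → R6=(-12)|(-6)=-2
SUB R6, 18 → R6=(-2)-18=-20
LOAD R7, [R4] → R7=M[4]=-6
XOR R6, R7 → R6=(-20)^(-6)=22
ADD R4, 4 → R4=4+4=8
SUB R2, 1 → R2=5-1=4
CMP R2, 1  (cmp 4,1)
JGT loop: taken
LOAD R7, [R4] → R7=M[8]=29
OR R6, R7 → R6=22|29=31
SUB R6, 18 → R6=31-18=13
LOAD R7, [R4] → R7=M[8]=29
XOR R6, R7 → R6=13^29=16
ADD R4, 4 → R4=8+4=12
SUB R2, 1 → R2=4-1=3
CMP R2, 1  (cmp 3,1)
JGT loop: taken
LOAD R7, [R4] → R7=M[12]=2
OR R6, R7 → R6=16|2=18
SUB R6, 18 → R6=18-18=0
LOAD R7, [R4] → R7=M[12]=2
XOR R6, R7 → R6=0^2=2
ADD R4, 4 → R4=12+4=16
SUB R2, 1 → R2=3-1=2
CMP R2, 1  (cmp 2,1)
JGT loop: taken
LOAD R7, [R4] → R7=M[16]=10
OR R6, R7 → R6=2|10=10
SUB R6, 18 → R6=10-18=-8
LOAD R7, [R4] → R7=M[16]=10
XOR R6, R7 → R6=(-8)^10=-14
ADD R4, 4 → R4=16+4=20
SUB R2, 1 → R2=2-1=1
CMP R2, 1  (cmp 1,1)
JGT loop: not taken
halt.
Total executed instructions: 50.

50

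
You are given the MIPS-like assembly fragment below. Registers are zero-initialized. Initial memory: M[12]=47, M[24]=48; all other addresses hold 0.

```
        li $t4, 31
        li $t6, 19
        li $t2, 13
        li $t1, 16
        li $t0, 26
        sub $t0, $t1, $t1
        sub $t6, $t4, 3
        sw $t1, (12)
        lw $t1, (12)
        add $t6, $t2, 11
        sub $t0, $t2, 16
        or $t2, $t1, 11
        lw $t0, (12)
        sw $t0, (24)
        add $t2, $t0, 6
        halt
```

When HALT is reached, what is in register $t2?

after li $t4, 31: $t4=31
after li $t6, 19: $t6=19
after li $t2, 13: $t2=13
after li $t1, 16: $t1=16
after li $t0, 26: $t0=26
after sub $t0, $t1, $t1: $t0=16-16=0
after sub $t6, $t4, 3: $t6=31-3=28
sw $t1, (12) → M[12]=16
after lw $t1, (12): $t1=M[12]=16
after add $t6, $t2, 11: $t6=13+11=24
after sub $t0, $t2, 16: $t0=13-16=-3
after or $t2, $t1, 11: $t2=16|11=27
after lw $t0, (12): $t0=M[12]=16
sw $t0, (24) → M[24]=16
after add $t2, $t0, 6: $t2=16+6=22
halt.

22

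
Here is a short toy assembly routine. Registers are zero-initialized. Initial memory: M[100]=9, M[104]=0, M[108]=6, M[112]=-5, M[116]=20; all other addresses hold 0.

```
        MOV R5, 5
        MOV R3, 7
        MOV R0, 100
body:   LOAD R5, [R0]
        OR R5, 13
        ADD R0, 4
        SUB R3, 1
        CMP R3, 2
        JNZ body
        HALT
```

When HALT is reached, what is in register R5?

29

after MOV R5, 5: R5=5
after MOV R3, 7: R3=7
after MOV R0, 100: R0=100
after LOAD R5, [R0]: R5=M[100]=9
after OR R5, 13: R5=9|13=13
after ADD R0, 4: R0=100+4=104
after SUB R3, 1: R3=7-1=6
CMP R3, 2  (cmp 6,2)
JNZ body: taken
after LOAD R5, [R0]: R5=M[104]=0
after OR R5, 13: R5=0|13=13
after ADD R0, 4: R0=104+4=108
after SUB R3, 1: R3=6-1=5
CMP R3, 2  (cmp 5,2)
JNZ body: taken
after LOAD R5, [R0]: R5=M[108]=6
after OR R5, 13: R5=6|13=15
after ADD R0, 4: R0=108+4=112
after SUB R3, 1: R3=5-1=4
CMP R3, 2  (cmp 4,2)
JNZ body: taken
after LOAD R5, [R0]: R5=M[112]=-5
after OR R5, 13: R5=(-5)|13=-1
after ADD R0, 4: R0=112+4=116
after SUB R3, 1: R3=4-1=3
CMP R3, 2  (cmp 3,2)
JNZ body: taken
after LOAD R5, [R0]: R5=M[116]=20
after OR R5, 13: R5=20|13=29
after ADD R0, 4: R0=116+4=120
after SUB R3, 1: R3=3-1=2
CMP R3, 2  (cmp 2,2)
JNZ body: not taken
halt.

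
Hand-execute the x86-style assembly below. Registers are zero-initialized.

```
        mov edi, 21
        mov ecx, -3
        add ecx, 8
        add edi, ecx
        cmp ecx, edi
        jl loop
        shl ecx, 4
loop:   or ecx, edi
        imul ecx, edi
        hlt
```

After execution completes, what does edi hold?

26

edi=21
ecx=-3
ecx=(-3)+8=5
edi=21+5=26
cmp ecx, edi  (cmp 5,26)
jl loop: taken
ecx=5|26=31
ecx=31*26=806
halt.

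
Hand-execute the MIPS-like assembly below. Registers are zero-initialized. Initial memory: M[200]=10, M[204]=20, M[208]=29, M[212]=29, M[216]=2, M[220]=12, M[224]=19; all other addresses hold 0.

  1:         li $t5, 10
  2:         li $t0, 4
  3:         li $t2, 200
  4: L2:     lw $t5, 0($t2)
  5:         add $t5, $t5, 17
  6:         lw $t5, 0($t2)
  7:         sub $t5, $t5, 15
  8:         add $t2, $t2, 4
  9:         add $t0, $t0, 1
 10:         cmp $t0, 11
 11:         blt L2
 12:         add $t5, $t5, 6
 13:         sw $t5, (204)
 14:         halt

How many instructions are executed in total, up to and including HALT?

li $t5, 10 → $t5=10
li $t0, 4 → $t0=4
li $t2, 200 → $t2=200
lw $t5, 0($t2) → $t5=M[200]=10
add $t5, $t5, 17 → $t5=10+17=27
lw $t5, 0($t2) → $t5=M[200]=10
sub $t5, $t5, 15 → $t5=10-15=-5
add $t2, $t2, 4 → $t2=200+4=204
add $t0, $t0, 1 → $t0=4+1=5
cmp $t0, 11  (cmp 5,11)
blt L2: taken
lw $t5, 0($t2) → $t5=M[204]=20
add $t5, $t5, 17 → $t5=20+17=37
lw $t5, 0($t2) → $t5=M[204]=20
sub $t5, $t5, 15 → $t5=20-15=5
add $t2, $t2, 4 → $t2=204+4=208
add $t0, $t0, 1 → $t0=5+1=6
cmp $t0, 11  (cmp 6,11)
blt L2: taken
lw $t5, 0($t2) → $t5=M[208]=29
add $t5, $t5, 17 → $t5=29+17=46
lw $t5, 0($t2) → $t5=M[208]=29
sub $t5, $t5, 15 → $t5=29-15=14
add $t2, $t2, 4 → $t2=208+4=212
add $t0, $t0, 1 → $t0=6+1=7
cmp $t0, 11  (cmp 7,11)
blt L2: taken
lw $t5, 0($t2) → $t5=M[212]=29
add $t5, $t5, 17 → $t5=29+17=46
lw $t5, 0($t2) → $t5=M[212]=29
sub $t5, $t5, 15 → $t5=29-15=14
add $t2, $t2, 4 → $t2=212+4=216
add $t0, $t0, 1 → $t0=7+1=8
cmp $t0, 11  (cmp 8,11)
blt L2: taken
lw $t5, 0($t2) → $t5=M[216]=2
add $t5, $t5, 17 → $t5=2+17=19
lw $t5, 0($t2) → $t5=M[216]=2
sub $t5, $t5, 15 → $t5=2-15=-13
add $t2, $t2, 4 → $t2=216+4=220
add $t0, $t0, 1 → $t0=8+1=9
cmp $t0, 11  (cmp 9,11)
blt L2: taken
lw $t5, 0($t2) → $t5=M[220]=12
add $t5, $t5, 17 → $t5=12+17=29
lw $t5, 0($t2) → $t5=M[220]=12
sub $t5, $t5, 15 → $t5=12-15=-3
add $t2, $t2, 4 → $t2=220+4=224
add $t0, $t0, 1 → $t0=9+1=10
cmp $t0, 11  (cmp 10,11)
blt L2: taken
lw $t5, 0($t2) → $t5=M[224]=19
add $t5, $t5, 17 → $t5=19+17=36
lw $t5, 0($t2) → $t5=M[224]=19
sub $t5, $t5, 15 → $t5=19-15=4
add $t2, $t2, 4 → $t2=224+4=228
add $t0, $t0, 1 → $t0=10+1=11
cmp $t0, 11  (cmp 11,11)
blt L2: not taken
add $t5, $t5, 6 → $t5=4+6=10
sw $t5, (204) → M[204]=10
halt.
Total executed instructions: 62.

62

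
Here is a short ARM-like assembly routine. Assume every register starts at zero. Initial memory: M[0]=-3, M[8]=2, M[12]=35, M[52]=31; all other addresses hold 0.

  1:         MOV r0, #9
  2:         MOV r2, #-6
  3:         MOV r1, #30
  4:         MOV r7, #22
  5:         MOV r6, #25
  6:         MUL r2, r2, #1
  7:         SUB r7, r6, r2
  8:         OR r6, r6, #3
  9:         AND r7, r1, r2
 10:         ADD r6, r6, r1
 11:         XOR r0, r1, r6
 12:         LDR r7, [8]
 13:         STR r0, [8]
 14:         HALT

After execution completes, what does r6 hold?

57

after MOV r0, #9: r0=9
after MOV r2, #-6: r2=-6
after MOV r1, #30: r1=30
after MOV r7, #22: r7=22
after MOV r6, #25: r6=25
after MUL r2, r2, #1: r2=(-6)*1=-6
after SUB r7, r6, r2: r7=25-(-6)=31
after OR r6, r6, #3: r6=25|3=27
after AND r7, r1, r2: r7=30&(-6)=26
after ADD r6, r6, r1: r6=27+30=57
after XOR r0, r1, r6: r0=30^57=39
after LDR r7, [8]: r7=M[8]=2
STR r0, [8] → M[8]=39
halt.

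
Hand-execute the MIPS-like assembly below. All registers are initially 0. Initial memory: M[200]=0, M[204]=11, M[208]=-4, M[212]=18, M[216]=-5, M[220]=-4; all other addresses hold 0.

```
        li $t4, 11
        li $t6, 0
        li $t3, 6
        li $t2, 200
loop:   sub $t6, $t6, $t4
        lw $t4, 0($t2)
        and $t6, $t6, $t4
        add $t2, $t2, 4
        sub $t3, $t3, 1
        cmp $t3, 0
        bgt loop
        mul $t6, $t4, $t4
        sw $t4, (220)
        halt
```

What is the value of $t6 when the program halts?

16

$t4=11
$t6=0
$t3=6
$t2=200
$t6=0-11=-11
$t4=M[200]=0
$t6=(-11)&0=0
$t2=200+4=204
$t3=6-1=5
cmp $t3, 0  (cmp 5,0)
bgt loop: taken
$t6=0-0=0
$t4=M[204]=11
$t6=0&11=0
$t2=204+4=208
$t3=5-1=4
cmp $t3, 0  (cmp 4,0)
bgt loop: taken
$t6=0-11=-11
$t4=M[208]=-4
$t6=(-11)&(-4)=-12
$t2=208+4=212
$t3=4-1=3
cmp $t3, 0  (cmp 3,0)
bgt loop: taken
$t6=(-12)-(-4)=-8
$t4=M[212]=18
$t6=(-8)&18=16
$t2=212+4=216
$t3=3-1=2
cmp $t3, 0  (cmp 2,0)
bgt loop: taken
$t6=16-18=-2
$t4=M[216]=-5
$t6=(-2)&(-5)=-6
$t2=216+4=220
$t3=2-1=1
cmp $t3, 0  (cmp 1,0)
bgt loop: taken
$t6=(-6)-(-5)=-1
$t4=M[220]=-4
$t6=(-1)&(-4)=-4
$t2=220+4=224
$t3=1-1=0
cmp $t3, 0  (cmp 0,0)
bgt loop: not taken
$t6=(-4)*(-4)=16
sw $t4, (220) → M[220]=-4
halt.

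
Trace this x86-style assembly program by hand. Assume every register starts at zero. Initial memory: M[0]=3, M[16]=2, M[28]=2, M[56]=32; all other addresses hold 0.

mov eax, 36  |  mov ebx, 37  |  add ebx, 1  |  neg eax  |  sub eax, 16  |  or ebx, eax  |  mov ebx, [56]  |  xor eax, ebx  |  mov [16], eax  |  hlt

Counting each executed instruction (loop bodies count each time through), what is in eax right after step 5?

mov eax, 36 → eax=36
mov ebx, 37 → ebx=37
add ebx, 1 → ebx=37+1=38
neg eax → eax=-(36)=-36
sub eax, 16 → eax=(-36)-16=-52
After step 5: eax = -52.

-52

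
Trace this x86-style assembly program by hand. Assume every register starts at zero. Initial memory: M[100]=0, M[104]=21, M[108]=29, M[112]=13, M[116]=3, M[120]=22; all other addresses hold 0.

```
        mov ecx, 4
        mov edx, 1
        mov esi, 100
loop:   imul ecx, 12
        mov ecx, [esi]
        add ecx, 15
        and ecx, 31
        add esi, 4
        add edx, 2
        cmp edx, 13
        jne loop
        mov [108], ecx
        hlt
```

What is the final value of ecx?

ecx=4
edx=1
esi=100
ecx=4*12=48
ecx=M[100]=0
ecx=0+15=15
ecx=15&31=15
esi=100+4=104
edx=1+2=3
cmp edx, 13  (cmp 3,13)
jne loop: taken
ecx=15*12=180
ecx=M[104]=21
ecx=21+15=36
ecx=36&31=4
esi=104+4=108
edx=3+2=5
cmp edx, 13  (cmp 5,13)
jne loop: taken
ecx=4*12=48
ecx=M[108]=29
ecx=29+15=44
ecx=44&31=12
esi=108+4=112
edx=5+2=7
cmp edx, 13  (cmp 7,13)
jne loop: taken
ecx=12*12=144
ecx=M[112]=13
ecx=13+15=28
ecx=28&31=28
esi=112+4=116
edx=7+2=9
cmp edx, 13  (cmp 9,13)
jne loop: taken
ecx=28*12=336
ecx=M[116]=3
ecx=3+15=18
ecx=18&31=18
esi=116+4=120
edx=9+2=11
cmp edx, 13  (cmp 11,13)
jne loop: taken
ecx=18*12=216
ecx=M[120]=22
ecx=22+15=37
ecx=37&31=5
esi=120+4=124
edx=11+2=13
cmp edx, 13  (cmp 13,13)
jne loop: not taken
mov [108], ecx → M[108]=5
halt.

5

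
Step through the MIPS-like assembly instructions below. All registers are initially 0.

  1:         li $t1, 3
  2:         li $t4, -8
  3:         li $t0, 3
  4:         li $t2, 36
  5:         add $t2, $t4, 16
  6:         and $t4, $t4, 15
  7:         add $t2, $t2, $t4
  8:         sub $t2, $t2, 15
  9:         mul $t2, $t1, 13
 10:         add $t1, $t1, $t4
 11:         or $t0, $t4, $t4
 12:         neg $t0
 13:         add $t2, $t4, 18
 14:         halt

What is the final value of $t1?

11

$t1=3
$t4=-8
$t0=3
$t2=36
$t2=(-8)+16=8
$t4=(-8)&15=8
$t2=8+8=16
$t2=16-15=1
$t2=3*13=39
$t1=3+8=11
$t0=8|8=8
$t0=-(8)=-8
$t2=8+18=26
halt.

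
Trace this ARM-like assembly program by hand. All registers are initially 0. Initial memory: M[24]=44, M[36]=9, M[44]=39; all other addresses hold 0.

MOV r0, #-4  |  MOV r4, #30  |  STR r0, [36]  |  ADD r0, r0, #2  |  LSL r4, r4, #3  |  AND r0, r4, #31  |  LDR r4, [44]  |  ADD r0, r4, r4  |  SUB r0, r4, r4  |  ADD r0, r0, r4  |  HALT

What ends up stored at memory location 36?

-4

MOV r0, #-4 → r0=-4
MOV r4, #30 → r4=30
STR r0, [36] → M[36]=-4
ADD r0, r0, #2 → r0=(-4)+2=-2
LSL r4, r4, #3 → r4=30<<3=240
AND r0, r4, #31 → r0=240&31=16
LDR r4, [44] → r4=M[44]=39
ADD r0, r4, r4 → r0=39+39=78
SUB r0, r4, r4 → r0=39-39=0
ADD r0, r0, r4 → r0=0+39=39
halt.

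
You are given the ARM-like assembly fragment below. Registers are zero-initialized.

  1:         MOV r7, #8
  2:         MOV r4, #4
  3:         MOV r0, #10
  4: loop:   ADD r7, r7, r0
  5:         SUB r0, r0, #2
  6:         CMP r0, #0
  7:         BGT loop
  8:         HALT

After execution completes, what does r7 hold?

r7=8
r4=4
r0=10
r7=8+10=18
r0=10-2=8
CMP r0, #0  (cmp 8,0)
BGT loop: taken
r7=18+8=26
r0=8-2=6
CMP r0, #0  (cmp 6,0)
BGT loop: taken
r7=26+6=32
r0=6-2=4
CMP r0, #0  (cmp 4,0)
BGT loop: taken
r7=32+4=36
r0=4-2=2
CMP r0, #0  (cmp 2,0)
BGT loop: taken
r7=36+2=38
r0=2-2=0
CMP r0, #0  (cmp 0,0)
BGT loop: not taken
halt.

38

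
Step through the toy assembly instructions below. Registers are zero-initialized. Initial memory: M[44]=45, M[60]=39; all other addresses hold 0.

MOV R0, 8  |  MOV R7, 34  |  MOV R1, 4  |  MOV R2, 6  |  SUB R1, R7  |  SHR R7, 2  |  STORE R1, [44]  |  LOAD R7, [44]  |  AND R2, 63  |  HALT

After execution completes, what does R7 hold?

-30

R0=8
R7=34
R1=4
R2=6
R1=4-34=-30
R7=34>>2=8
STORE R1, [44] → M[44]=-30
R7=M[44]=-30
R2=6&63=6
halt.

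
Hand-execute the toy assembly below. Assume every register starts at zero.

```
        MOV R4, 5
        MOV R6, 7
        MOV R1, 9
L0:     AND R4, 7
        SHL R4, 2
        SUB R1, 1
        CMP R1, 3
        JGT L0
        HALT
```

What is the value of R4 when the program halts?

0

R4=5
R6=7
R1=9
R4=5&7=5
R4=5<<2=20
R1=9-1=8
CMP R1, 3  (cmp 8,3)
JGT L0: taken
R4=20&7=4
R4=4<<2=16
R1=8-1=7
CMP R1, 3  (cmp 7,3)
JGT L0: taken
R4=16&7=0
R4=0<<2=0
R1=7-1=6
CMP R1, 3  (cmp 6,3)
JGT L0: taken
R4=0&7=0
R4=0<<2=0
R1=6-1=5
CMP R1, 3  (cmp 5,3)
JGT L0: taken
R4=0&7=0
R4=0<<2=0
R1=5-1=4
CMP R1, 3  (cmp 4,3)
JGT L0: taken
R4=0&7=0
R4=0<<2=0
R1=4-1=3
CMP R1, 3  (cmp 3,3)
JGT L0: not taken
halt.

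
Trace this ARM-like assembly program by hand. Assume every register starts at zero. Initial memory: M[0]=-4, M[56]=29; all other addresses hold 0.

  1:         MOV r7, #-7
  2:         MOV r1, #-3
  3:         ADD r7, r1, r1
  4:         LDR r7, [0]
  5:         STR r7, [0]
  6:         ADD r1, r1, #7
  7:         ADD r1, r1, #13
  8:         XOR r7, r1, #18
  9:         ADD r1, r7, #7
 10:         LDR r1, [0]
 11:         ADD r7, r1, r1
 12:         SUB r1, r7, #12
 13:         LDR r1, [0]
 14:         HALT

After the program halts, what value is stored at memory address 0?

-4

MOV r7, #-7 → r7=-7
MOV r1, #-3 → r1=-3
ADD r7, r1, r1 → r7=(-3)+(-3)=-6
LDR r7, [0] → r7=M[0]=-4
STR r7, [0] → M[0]=-4
ADD r1, r1, #7 → r1=(-3)+7=4
ADD r1, r1, #13 → r1=4+13=17
XOR r7, r1, #18 → r7=17^18=3
ADD r1, r7, #7 → r1=3+7=10
LDR r1, [0] → r1=M[0]=-4
ADD r7, r1, r1 → r7=(-4)+(-4)=-8
SUB r1, r7, #12 → r1=(-8)-12=-20
LDR r1, [0] → r1=M[0]=-4
halt.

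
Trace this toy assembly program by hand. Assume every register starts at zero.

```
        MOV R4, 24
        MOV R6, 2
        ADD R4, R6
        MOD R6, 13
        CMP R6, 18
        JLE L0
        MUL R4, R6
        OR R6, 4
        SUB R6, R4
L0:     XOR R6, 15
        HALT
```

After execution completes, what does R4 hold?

MOV R4, 24 → R4=24
MOV R6, 2 → R6=2
ADD R4, R6 → R4=24+2=26
MOD R6, 13 → R6=2%13=2
CMP R6, 18  (cmp 2,18)
JLE L0: taken
XOR R6, 15 → R6=2^15=13
halt.

26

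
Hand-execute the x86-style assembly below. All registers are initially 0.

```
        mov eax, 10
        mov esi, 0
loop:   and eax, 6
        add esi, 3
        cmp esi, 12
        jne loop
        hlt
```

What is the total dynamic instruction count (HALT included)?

after mov eax, 10: eax=10
after mov esi, 0: esi=0
after and eax, 6: eax=10&6=2
after add esi, 3: esi=0+3=3
cmp esi, 12  (cmp 3,12)
jne loop: taken
after and eax, 6: eax=2&6=2
after add esi, 3: esi=3+3=6
cmp esi, 12  (cmp 6,12)
jne loop: taken
after and eax, 6: eax=2&6=2
after add esi, 3: esi=6+3=9
cmp esi, 12  (cmp 9,12)
jne loop: taken
after and eax, 6: eax=2&6=2
after add esi, 3: esi=9+3=12
cmp esi, 12  (cmp 12,12)
jne loop: not taken
halt.
Total executed instructions: 19.

19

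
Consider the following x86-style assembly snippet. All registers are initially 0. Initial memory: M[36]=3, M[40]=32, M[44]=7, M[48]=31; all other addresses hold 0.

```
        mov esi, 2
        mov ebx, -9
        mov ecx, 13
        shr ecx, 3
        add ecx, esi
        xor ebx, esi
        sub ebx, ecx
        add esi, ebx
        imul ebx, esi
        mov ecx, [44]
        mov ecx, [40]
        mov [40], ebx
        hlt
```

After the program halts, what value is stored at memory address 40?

esi=2
ebx=-9
ecx=13
ecx=13>>3=1
ecx=1+2=3
ebx=(-9)^2=-11
ebx=(-11)-3=-14
esi=2+(-14)=-12
ebx=(-14)*(-12)=168
ecx=M[44]=7
ecx=M[40]=32
mov [40], ebx → M[40]=168
halt.

168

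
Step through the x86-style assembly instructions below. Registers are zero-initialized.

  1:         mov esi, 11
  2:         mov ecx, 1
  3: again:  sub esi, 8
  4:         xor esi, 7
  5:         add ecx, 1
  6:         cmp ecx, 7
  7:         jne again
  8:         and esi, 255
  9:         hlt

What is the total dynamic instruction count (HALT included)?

mov esi, 11 → esi=11
mov ecx, 1 → ecx=1
sub esi, 8 → esi=11-8=3
xor esi, 7 → esi=3^7=4
add ecx, 1 → ecx=1+1=2
cmp ecx, 7  (cmp 2,7)
jne again: taken
sub esi, 8 → esi=4-8=-4
xor esi, 7 → esi=(-4)^7=-5
add ecx, 1 → ecx=2+1=3
cmp ecx, 7  (cmp 3,7)
jne again: taken
sub esi, 8 → esi=(-5)-8=-13
xor esi, 7 → esi=(-13)^7=-12
add ecx, 1 → ecx=3+1=4
cmp ecx, 7  (cmp 4,7)
jne again: taken
sub esi, 8 → esi=(-12)-8=-20
xor esi, 7 → esi=(-20)^7=-21
add ecx, 1 → ecx=4+1=5
cmp ecx, 7  (cmp 5,7)
jne again: taken
sub esi, 8 → esi=(-21)-8=-29
xor esi, 7 → esi=(-29)^7=-28
add ecx, 1 → ecx=5+1=6
cmp ecx, 7  (cmp 6,7)
jne again: taken
sub esi, 8 → esi=(-28)-8=-36
xor esi, 7 → esi=(-36)^7=-37
add ecx, 1 → ecx=6+1=7
cmp ecx, 7  (cmp 7,7)
jne again: not taken
and esi, 255 → esi=(-37)&255=219
halt.
Total executed instructions: 34.

34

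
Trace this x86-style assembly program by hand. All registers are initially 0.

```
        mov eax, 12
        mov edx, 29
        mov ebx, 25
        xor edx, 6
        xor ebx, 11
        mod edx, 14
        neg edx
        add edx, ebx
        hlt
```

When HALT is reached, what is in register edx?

mov eax, 12 → eax=12
mov edx, 29 → edx=29
mov ebx, 25 → ebx=25
xor edx, 6 → edx=29^6=27
xor ebx, 11 → ebx=25^11=18
mod edx, 14 → edx=27%14=13
neg edx → edx=-(13)=-13
add edx, ebx → edx=(-13)+18=5
halt.

5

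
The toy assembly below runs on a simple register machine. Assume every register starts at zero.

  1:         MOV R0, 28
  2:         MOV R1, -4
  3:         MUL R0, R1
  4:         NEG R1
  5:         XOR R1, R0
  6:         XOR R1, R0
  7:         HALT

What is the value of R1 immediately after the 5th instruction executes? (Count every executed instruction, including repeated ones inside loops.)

-108

MOV R0, 28 → R0=28
MOV R1, -4 → R1=-4
MUL R0, R1 → R0=28*(-4)=-112
NEG R1 → R1=-(-4)=4
XOR R1, R0 → R1=4^(-112)=-108
After step 5: R1 = -108.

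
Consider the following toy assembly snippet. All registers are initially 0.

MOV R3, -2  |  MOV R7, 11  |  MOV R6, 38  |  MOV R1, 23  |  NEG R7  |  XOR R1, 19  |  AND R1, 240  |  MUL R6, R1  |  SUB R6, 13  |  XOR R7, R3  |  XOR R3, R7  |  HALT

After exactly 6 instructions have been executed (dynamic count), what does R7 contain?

after MOV R3, -2: R3=-2
after MOV R7, 11: R7=11
after MOV R6, 38: R6=38
after MOV R1, 23: R1=23
after NEG R7: R7=-(11)=-11
after XOR R1, 19: R1=23^19=4
After step 6: R7 = -11.

-11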